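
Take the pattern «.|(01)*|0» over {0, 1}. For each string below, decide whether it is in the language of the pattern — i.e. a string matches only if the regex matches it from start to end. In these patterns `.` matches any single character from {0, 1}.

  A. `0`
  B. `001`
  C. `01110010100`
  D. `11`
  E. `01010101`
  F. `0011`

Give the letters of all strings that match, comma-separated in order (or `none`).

A → match
B → no match
C → no match
D → no match
E → match
F → no match

A, E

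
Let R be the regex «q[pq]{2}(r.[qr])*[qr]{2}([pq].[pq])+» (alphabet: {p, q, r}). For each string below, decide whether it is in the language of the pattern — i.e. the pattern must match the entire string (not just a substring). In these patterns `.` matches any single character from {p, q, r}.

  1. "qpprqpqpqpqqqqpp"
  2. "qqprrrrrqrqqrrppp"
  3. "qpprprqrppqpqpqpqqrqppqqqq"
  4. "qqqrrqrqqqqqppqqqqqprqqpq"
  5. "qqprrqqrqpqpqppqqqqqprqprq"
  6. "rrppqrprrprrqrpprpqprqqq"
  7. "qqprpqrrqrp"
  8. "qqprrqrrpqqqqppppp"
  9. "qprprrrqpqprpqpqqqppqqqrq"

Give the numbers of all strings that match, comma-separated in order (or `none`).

2, 3, 5, 7

1 → no match
2 → match
3 → match
4 → no match
5 → match
6 → no match — must start with "q"
7 → match
8 → no match
9 → no match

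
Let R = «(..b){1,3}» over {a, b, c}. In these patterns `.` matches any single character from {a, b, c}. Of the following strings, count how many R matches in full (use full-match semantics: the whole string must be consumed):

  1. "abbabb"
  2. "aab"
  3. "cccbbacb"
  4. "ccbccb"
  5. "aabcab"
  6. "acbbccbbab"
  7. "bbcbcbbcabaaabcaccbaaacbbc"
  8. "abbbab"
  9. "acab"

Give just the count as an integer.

1 → match
2 → match
3 → no match
4 → match
5 → match
6 → no match
7 → no match — must end with "b"
8 → match
9 → no match
Total matched: 5

5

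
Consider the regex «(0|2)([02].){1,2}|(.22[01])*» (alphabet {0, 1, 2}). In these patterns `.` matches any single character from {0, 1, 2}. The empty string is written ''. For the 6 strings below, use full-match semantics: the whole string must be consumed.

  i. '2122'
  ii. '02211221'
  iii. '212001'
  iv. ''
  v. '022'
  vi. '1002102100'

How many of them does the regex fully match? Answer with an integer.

3

i → no match
ii → match
iii → no match
iv → match
v → match
vi → no match
Total matched: 3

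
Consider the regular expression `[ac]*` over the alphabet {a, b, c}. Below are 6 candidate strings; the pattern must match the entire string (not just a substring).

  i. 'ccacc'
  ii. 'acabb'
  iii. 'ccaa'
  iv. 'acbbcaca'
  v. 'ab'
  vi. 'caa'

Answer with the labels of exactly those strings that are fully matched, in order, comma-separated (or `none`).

i, iii, vi

i → match
ii → no match
iii → match
iv → no match
v → no match
vi → match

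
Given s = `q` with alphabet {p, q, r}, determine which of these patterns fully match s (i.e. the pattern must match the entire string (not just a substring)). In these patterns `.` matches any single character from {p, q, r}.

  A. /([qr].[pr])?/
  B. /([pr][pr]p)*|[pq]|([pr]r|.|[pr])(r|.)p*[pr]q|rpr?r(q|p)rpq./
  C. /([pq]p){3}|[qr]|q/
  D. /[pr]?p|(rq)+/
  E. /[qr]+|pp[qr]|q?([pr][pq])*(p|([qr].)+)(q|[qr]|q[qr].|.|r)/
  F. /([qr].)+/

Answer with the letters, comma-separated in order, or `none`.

B, C, E

A → no match
B → match
C → match
D → no match
E → match
F → no match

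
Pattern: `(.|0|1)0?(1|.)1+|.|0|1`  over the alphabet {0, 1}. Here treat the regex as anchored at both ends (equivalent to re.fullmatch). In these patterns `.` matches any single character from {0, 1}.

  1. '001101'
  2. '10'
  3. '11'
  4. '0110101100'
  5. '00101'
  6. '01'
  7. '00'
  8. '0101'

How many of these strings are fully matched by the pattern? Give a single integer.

0

1 → no match
2 → no match
3 → no match
4 → no match
5 → no match
6 → no match
7 → no match
8 → no match
Total matched: 0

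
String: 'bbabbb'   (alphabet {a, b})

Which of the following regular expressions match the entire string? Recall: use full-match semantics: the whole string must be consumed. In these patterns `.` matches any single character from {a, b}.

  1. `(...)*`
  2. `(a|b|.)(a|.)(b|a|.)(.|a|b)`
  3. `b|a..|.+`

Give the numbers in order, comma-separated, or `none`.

1, 3

1 → match
2 → no match
3 → match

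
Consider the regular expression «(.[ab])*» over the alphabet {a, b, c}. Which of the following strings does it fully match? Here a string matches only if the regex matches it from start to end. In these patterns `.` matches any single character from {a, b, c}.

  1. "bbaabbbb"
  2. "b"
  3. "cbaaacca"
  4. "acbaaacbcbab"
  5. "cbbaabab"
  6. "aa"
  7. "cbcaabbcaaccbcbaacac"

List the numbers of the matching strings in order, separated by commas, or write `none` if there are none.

1, 5, 6

1 → match
2 → no match
3 → no match
4 → no match
5 → match
6 → match
7 → no match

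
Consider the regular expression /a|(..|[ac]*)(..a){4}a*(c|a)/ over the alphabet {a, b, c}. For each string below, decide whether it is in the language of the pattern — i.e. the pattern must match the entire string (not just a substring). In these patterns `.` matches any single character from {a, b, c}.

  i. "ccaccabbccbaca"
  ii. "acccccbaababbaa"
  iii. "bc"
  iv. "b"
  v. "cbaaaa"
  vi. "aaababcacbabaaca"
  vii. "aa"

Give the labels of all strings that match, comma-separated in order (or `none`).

none

i → no match
ii → no match
iii → no match
iv → no match
v → no match
vi → no match
vii → no match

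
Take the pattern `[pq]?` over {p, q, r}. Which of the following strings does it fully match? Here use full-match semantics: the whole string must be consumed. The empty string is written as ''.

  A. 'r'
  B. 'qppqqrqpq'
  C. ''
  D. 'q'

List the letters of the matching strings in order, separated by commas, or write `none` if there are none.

A → no match
B → no match
C → match
D → match

C, D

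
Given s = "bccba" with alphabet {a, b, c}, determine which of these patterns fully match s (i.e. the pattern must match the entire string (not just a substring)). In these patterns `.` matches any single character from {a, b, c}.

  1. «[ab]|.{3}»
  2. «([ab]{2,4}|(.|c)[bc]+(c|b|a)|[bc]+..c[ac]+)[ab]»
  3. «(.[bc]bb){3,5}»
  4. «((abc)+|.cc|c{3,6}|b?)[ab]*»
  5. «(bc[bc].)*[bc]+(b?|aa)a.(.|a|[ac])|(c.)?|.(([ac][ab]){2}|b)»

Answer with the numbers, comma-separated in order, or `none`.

2, 4

1 → no match
2 → match
3 → no match — must end with "bb"
4 → match
5 → no match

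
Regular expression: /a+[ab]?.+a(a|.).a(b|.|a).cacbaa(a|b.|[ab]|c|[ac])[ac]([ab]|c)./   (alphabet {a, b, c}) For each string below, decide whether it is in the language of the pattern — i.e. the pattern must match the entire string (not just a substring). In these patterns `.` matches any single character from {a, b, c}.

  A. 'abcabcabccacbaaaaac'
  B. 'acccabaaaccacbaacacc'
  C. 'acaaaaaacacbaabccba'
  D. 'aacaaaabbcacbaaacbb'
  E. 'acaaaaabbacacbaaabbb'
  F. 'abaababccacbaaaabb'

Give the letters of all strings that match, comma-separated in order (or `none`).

A → match
B → match
C → match
D → match
E → no match
F → match

A, B, C, D, F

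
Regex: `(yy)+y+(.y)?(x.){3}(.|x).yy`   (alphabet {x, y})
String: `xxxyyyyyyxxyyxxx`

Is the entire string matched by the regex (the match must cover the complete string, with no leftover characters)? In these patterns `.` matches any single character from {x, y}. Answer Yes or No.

Every match must start with `yy`, but `xxxyyyyyyxxyyxxx` does not.

No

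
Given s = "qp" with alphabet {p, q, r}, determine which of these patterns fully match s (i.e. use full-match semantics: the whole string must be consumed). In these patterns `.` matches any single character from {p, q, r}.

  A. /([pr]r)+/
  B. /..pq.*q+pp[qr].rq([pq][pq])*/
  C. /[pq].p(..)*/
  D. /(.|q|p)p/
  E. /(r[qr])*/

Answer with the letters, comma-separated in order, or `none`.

D

A → no match — must end with "r"
B → no match
C → no match
D → match
E → no match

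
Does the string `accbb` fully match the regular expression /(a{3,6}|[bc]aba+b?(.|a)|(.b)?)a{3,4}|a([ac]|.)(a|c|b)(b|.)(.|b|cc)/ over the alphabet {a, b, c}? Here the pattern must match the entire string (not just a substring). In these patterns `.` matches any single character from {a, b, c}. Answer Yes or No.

Yes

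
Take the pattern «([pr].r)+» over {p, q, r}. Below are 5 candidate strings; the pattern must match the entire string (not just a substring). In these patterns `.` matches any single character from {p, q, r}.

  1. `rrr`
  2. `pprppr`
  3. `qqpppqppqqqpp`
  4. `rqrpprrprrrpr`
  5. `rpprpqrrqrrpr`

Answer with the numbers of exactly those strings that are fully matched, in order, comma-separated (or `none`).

1, 2

1 → match
2 → match
3 → no match — must end with `r`
4 → no match
5 → no match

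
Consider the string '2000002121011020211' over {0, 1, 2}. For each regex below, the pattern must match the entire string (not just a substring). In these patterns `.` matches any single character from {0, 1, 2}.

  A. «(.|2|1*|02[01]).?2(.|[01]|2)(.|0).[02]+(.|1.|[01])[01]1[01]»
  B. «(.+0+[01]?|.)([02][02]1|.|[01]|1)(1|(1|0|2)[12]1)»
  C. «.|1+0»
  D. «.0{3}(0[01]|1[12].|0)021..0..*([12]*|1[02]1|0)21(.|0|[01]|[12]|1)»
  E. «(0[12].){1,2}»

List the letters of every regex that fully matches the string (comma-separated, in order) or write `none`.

A → no match
B → no match
C → no match
D → match
E → no match — must start with '0'

D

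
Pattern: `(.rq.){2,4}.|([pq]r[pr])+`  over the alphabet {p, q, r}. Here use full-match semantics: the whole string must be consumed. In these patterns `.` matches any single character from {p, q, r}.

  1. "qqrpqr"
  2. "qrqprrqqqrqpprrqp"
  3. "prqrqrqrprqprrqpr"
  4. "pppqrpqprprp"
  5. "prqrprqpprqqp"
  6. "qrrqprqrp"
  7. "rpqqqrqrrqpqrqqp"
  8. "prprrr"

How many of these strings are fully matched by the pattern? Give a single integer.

2

1 → no match
2 → no match
3 → match
4 → no match
5 → match
6 → no match
7 → no match
8 → no match
Total matched: 2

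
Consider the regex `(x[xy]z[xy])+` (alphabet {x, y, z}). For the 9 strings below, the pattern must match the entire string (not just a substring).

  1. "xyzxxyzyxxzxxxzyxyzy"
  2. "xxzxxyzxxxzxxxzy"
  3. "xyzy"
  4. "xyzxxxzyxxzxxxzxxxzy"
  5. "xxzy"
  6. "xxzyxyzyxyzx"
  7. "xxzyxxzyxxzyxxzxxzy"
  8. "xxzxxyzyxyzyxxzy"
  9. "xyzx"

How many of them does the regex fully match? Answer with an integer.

1 → match
2 → match
3. "xyzy" → match
4 → match
5. "xxzy" → match
6. "xxzyxyzyxyzx" → match
7 → no match
8 → match
9. "xyzx" → match
Total matched: 8

8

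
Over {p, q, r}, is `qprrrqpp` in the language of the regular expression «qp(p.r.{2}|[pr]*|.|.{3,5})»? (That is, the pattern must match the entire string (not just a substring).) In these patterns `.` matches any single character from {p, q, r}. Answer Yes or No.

No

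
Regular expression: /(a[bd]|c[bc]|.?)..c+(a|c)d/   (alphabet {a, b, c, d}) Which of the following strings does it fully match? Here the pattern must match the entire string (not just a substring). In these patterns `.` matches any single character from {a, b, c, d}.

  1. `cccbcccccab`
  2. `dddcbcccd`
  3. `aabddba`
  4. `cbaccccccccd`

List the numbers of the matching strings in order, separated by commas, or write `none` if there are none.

4

1 → no match — must end with `d`
2 → no match
3 → no match — must end with `d`
4 → match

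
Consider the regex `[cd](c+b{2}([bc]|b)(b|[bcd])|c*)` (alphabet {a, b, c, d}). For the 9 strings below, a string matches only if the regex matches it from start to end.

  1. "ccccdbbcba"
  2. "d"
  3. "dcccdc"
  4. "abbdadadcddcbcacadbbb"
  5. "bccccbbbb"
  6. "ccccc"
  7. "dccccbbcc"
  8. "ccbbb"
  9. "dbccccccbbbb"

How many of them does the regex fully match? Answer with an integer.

1 → no match
2 → match
3 → no match
4 → no match
5 → no match
6 → match
7 → match
8 → no match
9 → no match
Total matched: 3

3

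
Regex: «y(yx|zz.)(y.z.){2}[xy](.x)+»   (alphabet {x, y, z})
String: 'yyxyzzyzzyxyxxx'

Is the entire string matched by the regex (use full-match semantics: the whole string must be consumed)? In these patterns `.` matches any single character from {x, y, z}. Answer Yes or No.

No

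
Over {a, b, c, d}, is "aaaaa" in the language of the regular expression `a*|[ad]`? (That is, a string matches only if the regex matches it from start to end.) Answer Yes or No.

Yes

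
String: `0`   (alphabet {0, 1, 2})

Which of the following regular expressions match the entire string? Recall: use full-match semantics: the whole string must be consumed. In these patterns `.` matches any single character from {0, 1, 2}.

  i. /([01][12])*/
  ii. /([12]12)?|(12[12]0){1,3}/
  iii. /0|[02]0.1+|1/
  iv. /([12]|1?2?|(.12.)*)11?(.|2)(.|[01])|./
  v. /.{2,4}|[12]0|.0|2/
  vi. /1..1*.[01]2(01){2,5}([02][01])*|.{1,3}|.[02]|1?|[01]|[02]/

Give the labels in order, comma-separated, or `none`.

i → no match
ii → no match
iii → match
iv → match
v → no match
vi → match

iii, iv, vi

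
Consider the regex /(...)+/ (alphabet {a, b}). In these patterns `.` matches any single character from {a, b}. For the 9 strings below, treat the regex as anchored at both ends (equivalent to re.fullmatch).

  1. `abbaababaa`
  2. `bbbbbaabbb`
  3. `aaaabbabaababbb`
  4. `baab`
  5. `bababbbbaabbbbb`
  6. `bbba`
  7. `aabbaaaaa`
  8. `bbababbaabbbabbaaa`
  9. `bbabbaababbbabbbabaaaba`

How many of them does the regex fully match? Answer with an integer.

1 → no match
2 → no match
3 → match
4 → no match
5 → match
6 → no match
7 → match
8 → match
9 → no match
Total matched: 4

4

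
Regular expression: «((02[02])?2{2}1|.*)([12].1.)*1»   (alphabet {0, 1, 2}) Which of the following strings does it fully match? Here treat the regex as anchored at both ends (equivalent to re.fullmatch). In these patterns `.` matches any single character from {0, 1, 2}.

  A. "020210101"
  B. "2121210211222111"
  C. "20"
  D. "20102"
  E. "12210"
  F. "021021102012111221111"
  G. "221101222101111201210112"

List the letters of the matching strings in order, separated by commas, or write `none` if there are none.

A. "020210101" → match
B → match
C. "20" → no match — must end with "1"
D. "20102" → no match — must end with "1"
E. "12210" → no match — must end with "1"
F → match
G → no match — must end with "1"

A, B, F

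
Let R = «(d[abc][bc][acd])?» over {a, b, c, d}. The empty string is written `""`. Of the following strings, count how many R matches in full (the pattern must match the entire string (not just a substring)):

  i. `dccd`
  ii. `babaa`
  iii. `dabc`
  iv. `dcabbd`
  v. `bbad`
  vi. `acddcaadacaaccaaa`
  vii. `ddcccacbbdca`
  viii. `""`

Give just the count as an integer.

i → match
ii → no match
iii → match
iv → no match
v → no match
vi → no match
vii → no match
viii → match
Total matched: 3

3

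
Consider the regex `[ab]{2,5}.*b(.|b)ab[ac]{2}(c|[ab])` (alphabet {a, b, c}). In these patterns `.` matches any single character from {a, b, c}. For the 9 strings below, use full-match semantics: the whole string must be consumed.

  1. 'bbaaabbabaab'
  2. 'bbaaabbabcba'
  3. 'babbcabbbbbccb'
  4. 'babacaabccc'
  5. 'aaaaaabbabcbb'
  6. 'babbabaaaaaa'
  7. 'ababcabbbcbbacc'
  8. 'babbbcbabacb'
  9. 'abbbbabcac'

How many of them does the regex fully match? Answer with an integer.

1 → match
2 → no match
3 → no match
4 → no match
5 → no match
6 → no match
7 → no match
8 → no match
9 → match
Total matched: 2

2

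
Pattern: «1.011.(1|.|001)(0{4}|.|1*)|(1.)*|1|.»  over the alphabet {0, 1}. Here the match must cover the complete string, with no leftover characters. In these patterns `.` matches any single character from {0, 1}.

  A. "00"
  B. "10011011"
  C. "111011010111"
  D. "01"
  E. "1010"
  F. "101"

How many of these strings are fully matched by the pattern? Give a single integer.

A. "00" → no match
B. "10011011" → match
C. "111011010111" → no match
D. "01" → no match
E. "1010" → match
F. "101" → no match
Total matched: 2

2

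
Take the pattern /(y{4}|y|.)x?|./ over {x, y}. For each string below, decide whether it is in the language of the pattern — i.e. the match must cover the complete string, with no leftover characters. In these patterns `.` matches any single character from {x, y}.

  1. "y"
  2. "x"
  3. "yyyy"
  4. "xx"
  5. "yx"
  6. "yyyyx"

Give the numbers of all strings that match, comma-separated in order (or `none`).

1. "y" → match
2. "x" → match
3. "yyyy" → match
4. "xx" → match
5. "yx" → match
6. "yyyyx" → match

1, 2, 3, 4, 5, 6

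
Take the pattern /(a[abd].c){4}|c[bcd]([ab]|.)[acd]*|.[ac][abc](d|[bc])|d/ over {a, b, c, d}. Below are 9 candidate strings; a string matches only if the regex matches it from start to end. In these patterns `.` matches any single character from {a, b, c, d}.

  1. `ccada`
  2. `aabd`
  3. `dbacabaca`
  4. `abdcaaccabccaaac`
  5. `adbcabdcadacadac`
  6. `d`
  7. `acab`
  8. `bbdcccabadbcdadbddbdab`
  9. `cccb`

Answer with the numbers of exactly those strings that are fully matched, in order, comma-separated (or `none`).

1 → match
2 → match
3 → no match
4 → match
5 → match
6 → match
7 → match
8 → no match
9 → match

1, 2, 4, 5, 6, 7, 9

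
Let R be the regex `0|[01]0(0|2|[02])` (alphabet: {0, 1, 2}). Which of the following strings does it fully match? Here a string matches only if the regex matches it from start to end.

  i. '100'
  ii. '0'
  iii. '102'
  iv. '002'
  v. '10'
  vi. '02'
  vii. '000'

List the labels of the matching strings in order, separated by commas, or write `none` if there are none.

i → match
ii → match
iii → match
iv → match
v → no match
vi → no match
vii → match

i, ii, iii, iv, vii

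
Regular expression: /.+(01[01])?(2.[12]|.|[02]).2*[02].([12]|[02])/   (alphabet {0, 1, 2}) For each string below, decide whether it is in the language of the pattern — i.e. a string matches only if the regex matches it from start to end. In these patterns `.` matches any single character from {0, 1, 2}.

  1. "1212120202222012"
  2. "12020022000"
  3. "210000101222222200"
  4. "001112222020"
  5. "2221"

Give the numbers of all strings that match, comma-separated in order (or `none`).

1 → match
2 → match
3 → match
4 → match
5 → no match

1, 2, 3, 4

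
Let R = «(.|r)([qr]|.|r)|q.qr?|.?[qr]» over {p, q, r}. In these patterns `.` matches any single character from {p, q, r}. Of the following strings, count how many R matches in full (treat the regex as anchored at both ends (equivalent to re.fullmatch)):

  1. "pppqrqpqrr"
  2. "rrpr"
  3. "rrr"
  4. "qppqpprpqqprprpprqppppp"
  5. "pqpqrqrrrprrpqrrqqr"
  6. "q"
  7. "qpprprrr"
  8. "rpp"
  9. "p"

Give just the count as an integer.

1 → no match
2 → no match
3 → no match
4 → no match
5 → no match
6 → match
7 → no match
8 → no match
9 → no match
Total matched: 1

1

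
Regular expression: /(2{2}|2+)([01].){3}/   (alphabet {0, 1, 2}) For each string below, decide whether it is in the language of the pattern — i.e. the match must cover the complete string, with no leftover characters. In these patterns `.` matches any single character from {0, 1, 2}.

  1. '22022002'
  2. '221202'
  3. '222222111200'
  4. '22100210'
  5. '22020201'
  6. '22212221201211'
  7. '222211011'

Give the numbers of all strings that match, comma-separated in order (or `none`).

3, 4, 5

1 → no match
2 → no match
3 → match
4 → match
5 → match
6 → no match
7 → no match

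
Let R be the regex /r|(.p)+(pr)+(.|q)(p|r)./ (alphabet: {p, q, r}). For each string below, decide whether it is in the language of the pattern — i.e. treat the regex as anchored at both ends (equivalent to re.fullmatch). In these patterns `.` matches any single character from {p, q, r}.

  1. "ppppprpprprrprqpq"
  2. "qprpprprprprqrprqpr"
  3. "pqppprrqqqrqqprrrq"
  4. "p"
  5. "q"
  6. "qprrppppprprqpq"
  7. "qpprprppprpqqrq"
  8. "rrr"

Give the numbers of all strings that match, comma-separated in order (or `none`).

1 → no match
2 → no match
3 → no match
4 → no match
5 → no match
6 → no match
7 → no match
8 → no match

none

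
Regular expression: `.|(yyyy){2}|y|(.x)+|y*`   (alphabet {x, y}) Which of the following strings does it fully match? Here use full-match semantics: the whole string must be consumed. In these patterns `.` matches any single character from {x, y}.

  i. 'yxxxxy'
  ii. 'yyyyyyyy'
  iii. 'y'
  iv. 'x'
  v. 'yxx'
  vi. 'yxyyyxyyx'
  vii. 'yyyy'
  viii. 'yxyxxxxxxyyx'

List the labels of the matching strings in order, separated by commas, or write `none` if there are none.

ii, iii, iv, vii

i → no match
ii → match
iii → match
iv → match
v → no match
vi → no match
vii → match
viii → no match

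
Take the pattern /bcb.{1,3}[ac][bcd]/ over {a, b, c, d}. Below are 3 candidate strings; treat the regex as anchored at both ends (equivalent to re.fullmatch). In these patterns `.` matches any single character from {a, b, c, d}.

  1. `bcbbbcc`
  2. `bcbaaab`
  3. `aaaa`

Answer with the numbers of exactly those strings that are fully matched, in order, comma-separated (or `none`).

1 → match
2 → match
3 → no match — must start with `bcb`

1, 2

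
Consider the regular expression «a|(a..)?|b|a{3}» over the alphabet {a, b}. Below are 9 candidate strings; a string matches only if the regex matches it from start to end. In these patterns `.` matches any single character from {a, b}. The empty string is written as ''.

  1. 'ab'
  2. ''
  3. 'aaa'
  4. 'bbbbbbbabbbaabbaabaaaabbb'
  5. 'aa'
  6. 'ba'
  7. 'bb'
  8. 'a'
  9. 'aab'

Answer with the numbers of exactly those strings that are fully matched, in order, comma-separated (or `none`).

1 → no match
2 → match
3 → match
4 → no match
5 → no match
6 → no match
7 → no match
8 → match
9 → match

2, 3, 8, 9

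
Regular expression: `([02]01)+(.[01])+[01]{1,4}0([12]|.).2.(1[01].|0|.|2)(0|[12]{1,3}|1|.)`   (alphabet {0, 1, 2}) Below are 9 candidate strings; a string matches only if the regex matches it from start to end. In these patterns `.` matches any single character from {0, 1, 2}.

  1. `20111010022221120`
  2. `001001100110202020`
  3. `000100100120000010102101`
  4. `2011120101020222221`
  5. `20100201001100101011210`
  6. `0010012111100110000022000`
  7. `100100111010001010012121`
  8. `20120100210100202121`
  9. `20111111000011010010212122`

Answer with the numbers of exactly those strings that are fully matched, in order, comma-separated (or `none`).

1 → match
2 → match
3 → no match
4 → match
5 → no match
6 → match
7 → no match
8 → match
9 → match

1, 2, 4, 6, 8, 9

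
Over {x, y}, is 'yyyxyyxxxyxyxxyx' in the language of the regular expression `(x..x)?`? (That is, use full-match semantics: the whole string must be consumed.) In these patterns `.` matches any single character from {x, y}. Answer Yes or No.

No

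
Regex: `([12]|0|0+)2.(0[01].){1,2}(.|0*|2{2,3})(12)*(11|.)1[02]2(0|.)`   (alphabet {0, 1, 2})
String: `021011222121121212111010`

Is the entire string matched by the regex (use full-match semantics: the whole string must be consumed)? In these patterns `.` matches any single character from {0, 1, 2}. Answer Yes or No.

No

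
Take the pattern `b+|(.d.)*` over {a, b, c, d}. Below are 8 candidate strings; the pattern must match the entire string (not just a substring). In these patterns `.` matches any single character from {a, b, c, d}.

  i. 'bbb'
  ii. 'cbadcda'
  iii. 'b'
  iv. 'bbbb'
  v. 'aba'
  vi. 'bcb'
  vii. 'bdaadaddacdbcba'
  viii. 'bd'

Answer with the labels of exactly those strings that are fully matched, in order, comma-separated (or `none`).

i → match
ii → no match
iii → match
iv → match
v → no match
vi → no match
vii → no match
viii → no match

i, iii, iv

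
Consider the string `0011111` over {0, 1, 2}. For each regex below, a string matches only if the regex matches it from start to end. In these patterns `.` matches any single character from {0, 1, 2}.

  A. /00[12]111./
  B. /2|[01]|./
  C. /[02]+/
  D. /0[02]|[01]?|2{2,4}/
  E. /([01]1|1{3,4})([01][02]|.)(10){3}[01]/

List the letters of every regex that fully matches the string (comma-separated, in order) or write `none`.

A → match
B → no match
C → no match
D → no match
E → no match

A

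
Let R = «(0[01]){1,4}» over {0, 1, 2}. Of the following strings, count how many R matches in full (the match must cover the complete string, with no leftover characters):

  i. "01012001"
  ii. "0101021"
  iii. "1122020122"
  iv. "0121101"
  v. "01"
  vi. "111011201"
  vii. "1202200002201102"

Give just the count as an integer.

i → no match
ii → no match
iii → no match — must start with "0"
iv → no match
v → match
vi → no match — must start with "0"
vii → no match — must start with "0"
Total matched: 1

1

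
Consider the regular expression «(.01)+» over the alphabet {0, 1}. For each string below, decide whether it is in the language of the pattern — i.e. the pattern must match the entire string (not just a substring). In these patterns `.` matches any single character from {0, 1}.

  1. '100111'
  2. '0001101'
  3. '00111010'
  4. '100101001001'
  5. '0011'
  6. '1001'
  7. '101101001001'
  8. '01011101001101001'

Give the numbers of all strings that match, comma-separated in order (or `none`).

1 → no match — must end with '01'
2 → no match
3 → no match — must end with '01'
4 → no match
5 → no match — must end with '01'
6 → no match
7 → match
8 → no match

7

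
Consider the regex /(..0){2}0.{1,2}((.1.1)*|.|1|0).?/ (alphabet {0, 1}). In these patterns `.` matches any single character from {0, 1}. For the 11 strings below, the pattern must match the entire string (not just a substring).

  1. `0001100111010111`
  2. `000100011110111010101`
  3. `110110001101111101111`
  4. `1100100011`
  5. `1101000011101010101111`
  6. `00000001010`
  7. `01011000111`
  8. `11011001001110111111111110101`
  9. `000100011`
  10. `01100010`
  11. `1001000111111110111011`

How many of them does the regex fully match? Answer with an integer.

10

1 → match
2 → match
3 → match
4 → match
5 → match
6 → match
7 → match
8 → match
9 → match
10 → no match
11 → match
Total matched: 10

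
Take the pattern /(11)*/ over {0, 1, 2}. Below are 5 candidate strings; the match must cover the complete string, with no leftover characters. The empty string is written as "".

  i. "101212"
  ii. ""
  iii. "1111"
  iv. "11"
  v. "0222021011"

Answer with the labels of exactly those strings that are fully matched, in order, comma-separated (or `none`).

ii, iii, iv

i → no match
ii → match
iii → match
iv → match
v → no match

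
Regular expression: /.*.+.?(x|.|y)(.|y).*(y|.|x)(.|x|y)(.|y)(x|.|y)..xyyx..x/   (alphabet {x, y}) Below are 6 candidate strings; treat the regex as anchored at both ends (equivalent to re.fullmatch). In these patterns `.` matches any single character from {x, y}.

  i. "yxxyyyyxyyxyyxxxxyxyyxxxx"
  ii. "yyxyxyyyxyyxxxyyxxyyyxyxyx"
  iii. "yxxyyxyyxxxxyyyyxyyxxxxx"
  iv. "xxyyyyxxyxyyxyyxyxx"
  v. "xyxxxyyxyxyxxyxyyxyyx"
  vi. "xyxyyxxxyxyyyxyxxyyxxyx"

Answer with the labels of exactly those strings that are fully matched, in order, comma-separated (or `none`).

i, iv, v, vi

i → match
ii → no match
iii → no match
iv → match
v → match
vi → match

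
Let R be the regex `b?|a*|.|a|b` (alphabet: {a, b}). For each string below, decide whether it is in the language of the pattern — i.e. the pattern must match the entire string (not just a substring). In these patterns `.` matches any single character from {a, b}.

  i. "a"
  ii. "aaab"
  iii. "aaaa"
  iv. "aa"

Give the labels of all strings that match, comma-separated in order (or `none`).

i → match
ii → no match
iii → match
iv → match

i, iii, iv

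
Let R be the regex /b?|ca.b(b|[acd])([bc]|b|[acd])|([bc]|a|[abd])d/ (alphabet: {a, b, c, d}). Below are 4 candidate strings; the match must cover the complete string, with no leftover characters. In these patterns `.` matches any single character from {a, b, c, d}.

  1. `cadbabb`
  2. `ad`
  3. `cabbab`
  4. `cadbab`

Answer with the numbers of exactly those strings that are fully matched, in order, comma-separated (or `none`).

2, 3, 4

1 → no match
2 → match
3 → match
4 → match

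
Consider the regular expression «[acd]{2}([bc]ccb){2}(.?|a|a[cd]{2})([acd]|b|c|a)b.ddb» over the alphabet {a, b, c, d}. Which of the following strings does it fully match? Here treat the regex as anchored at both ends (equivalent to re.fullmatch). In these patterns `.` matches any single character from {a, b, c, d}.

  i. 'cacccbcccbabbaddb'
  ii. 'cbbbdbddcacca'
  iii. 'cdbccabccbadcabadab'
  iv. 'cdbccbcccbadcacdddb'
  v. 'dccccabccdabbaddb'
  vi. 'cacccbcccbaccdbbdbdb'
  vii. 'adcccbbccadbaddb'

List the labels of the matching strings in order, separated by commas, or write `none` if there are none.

i

i → match
ii → no match — must end with 'ddb'
iii → no match — must end with 'ddb'
iv → no match
v → no match
vi → no match — must end with 'ddb'
vii → no match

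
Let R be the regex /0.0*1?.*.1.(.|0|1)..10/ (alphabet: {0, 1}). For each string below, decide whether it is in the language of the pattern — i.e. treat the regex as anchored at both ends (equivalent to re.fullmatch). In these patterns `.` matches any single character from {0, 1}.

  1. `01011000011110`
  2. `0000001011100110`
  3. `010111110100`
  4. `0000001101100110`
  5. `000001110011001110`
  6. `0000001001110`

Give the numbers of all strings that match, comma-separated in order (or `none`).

1 → no match
2 → match
3 → no match — must end with `10`
4 → match
5 → match
6 → match

2, 4, 5, 6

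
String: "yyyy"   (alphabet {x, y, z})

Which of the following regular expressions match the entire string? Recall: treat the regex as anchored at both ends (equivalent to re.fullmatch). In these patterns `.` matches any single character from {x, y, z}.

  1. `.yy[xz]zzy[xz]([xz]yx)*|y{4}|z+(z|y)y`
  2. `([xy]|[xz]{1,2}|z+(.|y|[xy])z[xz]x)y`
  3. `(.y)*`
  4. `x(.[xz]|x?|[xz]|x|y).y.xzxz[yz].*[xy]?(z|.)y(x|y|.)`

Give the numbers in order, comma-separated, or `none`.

1, 3

1 → match
2 → no match
3 → match
4 → no match — must start with "x"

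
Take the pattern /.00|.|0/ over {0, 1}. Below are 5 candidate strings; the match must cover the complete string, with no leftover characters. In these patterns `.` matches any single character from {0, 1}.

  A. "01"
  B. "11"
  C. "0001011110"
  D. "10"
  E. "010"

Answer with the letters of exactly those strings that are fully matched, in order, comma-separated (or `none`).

none

A. "01" → no match
B. "11" → no match
C. "0001011110" → no match
D. "10" → no match
E. "010" → no match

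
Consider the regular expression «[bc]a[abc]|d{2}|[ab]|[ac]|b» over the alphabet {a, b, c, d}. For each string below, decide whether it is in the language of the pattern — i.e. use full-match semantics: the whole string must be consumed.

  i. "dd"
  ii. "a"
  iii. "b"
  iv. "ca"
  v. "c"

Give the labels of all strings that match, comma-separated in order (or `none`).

i, ii, iii, v

i → match
ii → match
iii → match
iv → no match
v → match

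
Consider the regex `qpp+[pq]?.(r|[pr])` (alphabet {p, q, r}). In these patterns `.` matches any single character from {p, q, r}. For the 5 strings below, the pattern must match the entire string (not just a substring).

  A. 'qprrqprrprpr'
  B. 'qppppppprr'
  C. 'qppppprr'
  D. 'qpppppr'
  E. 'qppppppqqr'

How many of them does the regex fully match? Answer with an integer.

A. 'qprrqprrprpr' → no match — must start with 'qpp'
B. 'qppppppprr' → match
C. 'qppppprr' → match
D. 'qpppppr' → match
E. 'qppppppqqr' → match
Total matched: 4

4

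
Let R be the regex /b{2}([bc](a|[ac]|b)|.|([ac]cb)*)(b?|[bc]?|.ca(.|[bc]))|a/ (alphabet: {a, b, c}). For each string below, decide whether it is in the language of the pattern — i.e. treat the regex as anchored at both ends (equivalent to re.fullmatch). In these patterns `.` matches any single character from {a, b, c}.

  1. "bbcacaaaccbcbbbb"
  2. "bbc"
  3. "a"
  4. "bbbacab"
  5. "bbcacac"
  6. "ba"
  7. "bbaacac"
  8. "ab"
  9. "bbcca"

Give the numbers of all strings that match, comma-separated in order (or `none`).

2, 3, 4, 5, 7

1 → no match
2 → match
3 → match
4 → match
5 → match
6 → no match
7 → match
8 → no match
9 → no match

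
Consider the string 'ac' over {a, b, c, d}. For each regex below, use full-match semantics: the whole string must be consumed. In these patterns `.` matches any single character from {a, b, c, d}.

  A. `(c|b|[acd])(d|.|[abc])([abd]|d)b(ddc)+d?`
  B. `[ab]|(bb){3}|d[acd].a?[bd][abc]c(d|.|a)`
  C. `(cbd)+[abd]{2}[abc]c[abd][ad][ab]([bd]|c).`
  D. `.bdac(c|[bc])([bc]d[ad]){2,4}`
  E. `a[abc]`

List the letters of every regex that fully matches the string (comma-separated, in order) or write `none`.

A → no match
B → no match
C → no match — must start with 'cbd'
D → no match
E → match

E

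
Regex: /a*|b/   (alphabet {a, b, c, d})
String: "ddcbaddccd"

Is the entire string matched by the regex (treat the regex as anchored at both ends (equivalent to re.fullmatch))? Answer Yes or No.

No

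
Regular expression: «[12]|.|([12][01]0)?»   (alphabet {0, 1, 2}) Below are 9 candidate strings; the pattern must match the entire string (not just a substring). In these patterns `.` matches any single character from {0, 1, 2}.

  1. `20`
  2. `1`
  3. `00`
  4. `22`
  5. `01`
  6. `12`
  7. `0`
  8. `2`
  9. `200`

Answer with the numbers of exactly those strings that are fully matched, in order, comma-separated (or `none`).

1 → no match
2 → match
3 → no match
4 → no match
5 → no match
6 → no match
7 → match
8 → match
9 → match

2, 7, 8, 9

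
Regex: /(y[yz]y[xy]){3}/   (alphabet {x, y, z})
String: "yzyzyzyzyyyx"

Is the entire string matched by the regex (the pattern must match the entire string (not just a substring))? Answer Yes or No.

No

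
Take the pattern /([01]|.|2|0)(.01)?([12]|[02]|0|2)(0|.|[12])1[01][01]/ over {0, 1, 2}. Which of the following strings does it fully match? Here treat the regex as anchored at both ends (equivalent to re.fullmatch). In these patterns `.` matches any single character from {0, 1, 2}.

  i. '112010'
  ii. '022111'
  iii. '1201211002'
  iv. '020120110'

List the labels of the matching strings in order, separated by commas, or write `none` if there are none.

ii, iv

i. '112010' → no match
ii. '022111' → match
iii. '1201211002' → no match
iv. '020120110' → match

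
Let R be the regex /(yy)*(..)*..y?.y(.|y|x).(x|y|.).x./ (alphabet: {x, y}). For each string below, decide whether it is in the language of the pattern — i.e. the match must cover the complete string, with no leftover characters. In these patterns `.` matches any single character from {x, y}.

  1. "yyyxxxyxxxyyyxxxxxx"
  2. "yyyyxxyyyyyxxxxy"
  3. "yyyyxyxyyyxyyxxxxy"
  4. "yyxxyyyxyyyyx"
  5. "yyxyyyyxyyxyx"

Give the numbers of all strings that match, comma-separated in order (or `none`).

1 → match
2 → match
3 → match
4 → no match
5 → no match

1, 2, 3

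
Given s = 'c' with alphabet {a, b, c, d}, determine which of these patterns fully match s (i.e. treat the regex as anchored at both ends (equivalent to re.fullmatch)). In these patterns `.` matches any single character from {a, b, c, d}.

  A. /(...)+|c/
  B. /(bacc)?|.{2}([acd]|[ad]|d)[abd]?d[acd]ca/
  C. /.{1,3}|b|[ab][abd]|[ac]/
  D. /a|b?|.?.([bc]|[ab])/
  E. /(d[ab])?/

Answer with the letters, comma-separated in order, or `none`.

A, C

A → match
B → no match
C → match
D → no match
E → no match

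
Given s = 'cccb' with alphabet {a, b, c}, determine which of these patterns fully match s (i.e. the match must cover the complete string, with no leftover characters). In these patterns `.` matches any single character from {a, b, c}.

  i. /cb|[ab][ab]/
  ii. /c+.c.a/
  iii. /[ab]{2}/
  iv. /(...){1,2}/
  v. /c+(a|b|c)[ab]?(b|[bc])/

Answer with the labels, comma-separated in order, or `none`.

v

i → no match
ii → no match — must end with 'a'
iii → no match
iv → no match
v → match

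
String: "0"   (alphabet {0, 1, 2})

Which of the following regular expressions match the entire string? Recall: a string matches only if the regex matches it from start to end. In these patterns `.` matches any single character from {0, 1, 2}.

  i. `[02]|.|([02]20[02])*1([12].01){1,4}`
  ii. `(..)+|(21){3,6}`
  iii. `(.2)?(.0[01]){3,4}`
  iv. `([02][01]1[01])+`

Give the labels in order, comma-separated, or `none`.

i

i → match
ii → no match
iii → no match
iv → no match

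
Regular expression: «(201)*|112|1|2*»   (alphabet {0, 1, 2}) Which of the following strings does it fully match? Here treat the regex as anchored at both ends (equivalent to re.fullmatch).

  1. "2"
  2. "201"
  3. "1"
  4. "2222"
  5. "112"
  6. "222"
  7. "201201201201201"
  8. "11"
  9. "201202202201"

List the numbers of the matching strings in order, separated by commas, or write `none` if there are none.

1, 2, 3, 4, 5, 6, 7

1. "2" → match
2. "201" → match
3. "1" → match
4. "2222" → match
5. "112" → match
6. "222" → match
7 → match
8. "11" → no match
9. "201202202201" → no match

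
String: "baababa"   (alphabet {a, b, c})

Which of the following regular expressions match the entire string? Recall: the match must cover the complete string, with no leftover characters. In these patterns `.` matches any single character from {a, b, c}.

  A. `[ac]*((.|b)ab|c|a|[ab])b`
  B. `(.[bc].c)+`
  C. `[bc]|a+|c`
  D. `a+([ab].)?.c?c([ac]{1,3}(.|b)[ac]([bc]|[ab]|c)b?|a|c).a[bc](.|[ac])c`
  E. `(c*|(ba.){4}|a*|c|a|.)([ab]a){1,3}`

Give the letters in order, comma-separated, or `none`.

E

A → no match — must end with "b"
B → no match — must end with "c"
C → no match
D → no match — must start with "a"
E → match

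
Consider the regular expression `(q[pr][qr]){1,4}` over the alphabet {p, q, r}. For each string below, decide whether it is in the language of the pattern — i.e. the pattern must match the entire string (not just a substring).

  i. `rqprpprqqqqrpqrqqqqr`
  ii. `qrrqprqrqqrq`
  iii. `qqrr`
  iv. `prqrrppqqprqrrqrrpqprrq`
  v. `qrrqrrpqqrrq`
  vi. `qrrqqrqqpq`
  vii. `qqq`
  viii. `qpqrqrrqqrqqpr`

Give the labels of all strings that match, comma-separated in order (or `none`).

ii

i → no match — must start with `q`
ii. `qrrqprqrqqrq` → match
iii. `qqrr` → no match
iv → no match — must start with `q`
v. `qrrqrrpqqrrq` → no match
vi. `qrrqqrqqpq` → no match
vii. `qqq` → no match
viii → no match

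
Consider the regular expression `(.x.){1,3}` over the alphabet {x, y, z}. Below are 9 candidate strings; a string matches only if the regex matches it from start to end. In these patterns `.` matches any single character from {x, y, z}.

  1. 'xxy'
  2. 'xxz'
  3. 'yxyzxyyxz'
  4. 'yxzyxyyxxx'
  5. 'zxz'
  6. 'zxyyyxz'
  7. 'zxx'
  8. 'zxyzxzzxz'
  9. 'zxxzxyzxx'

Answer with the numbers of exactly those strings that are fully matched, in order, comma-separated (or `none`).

1, 2, 3, 5, 7, 8, 9

1 → match
2 → match
3 → match
4 → no match
5 → match
6 → no match
7 → match
8 → match
9 → match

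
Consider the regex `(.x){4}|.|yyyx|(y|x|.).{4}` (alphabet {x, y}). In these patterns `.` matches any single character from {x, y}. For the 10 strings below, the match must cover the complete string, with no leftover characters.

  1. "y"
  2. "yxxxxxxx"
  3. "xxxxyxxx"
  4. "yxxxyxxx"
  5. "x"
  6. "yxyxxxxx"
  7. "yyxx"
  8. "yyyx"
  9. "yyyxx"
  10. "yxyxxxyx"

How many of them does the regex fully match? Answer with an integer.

9

1 → match
2 → match
3 → match
4 → match
5 → match
6 → match
7 → no match
8 → match
9 → match
10 → match
Total matched: 9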